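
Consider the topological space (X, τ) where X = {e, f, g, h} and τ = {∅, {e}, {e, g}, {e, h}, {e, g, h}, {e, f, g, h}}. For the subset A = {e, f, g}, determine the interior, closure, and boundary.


int(A) = {e, g}, cl(A) = {e, f, g, h}, ∂A = {f, h}.

Closed sets in (X, τ) are complements of opens:
  closed(X, τ) = {∅, {f}, {f, g}, {f, h}, {f, g, h}, {e, f, g, h}}.
int(A) = ⋃ {U ∈ τ : U ⊆ A}. Opens contained in A: ∅, {e}, {e, g}.
Taking the union of these: int(A) = {e, g}.
cl(A) = ⋂ {C closed : A ⊆ C}. Closed sets containing A: {e, f, g, h}.
Intersecting these: cl(A) = {e, f, g, h}.
∂A = cl(A) ∖ int(A) = {e, f, g, h} ∖ {e, g} = {f, h}.


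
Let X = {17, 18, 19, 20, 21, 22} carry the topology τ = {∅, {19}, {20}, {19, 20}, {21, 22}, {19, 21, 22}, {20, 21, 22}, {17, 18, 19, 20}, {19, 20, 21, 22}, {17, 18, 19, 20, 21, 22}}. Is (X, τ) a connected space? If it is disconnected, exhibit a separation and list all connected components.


(X, τ) is disconnected; components = [{21, 22}, {17, 18, 19, 20}].

Find clopen sets (U ∈ τ with X ∖ U ∈ τ):
  U = ∅, X ∖ U = {17, 18, 19, 20, 21, 22} — both open, so U is clopen.
  U = {21, 22}, X ∖ U = {17, 18, 19, 20} — both open, so U is clopen.
  U = {17, 18, 19, 20}, X ∖ U = {21, 22} — both open, so U is clopen.
  U = {17, 18, 19, 20, 21, 22}, X ∖ U = ∅ — both open, so U is clopen.
Nontrivial clopen(s) exist: e.g. {21, 22}. So (X, τ) is disconnected.
Compute connected components by grouping points that agree on all clopens:
  component: {21, 22}
  component: {17, 18, 19, 20}


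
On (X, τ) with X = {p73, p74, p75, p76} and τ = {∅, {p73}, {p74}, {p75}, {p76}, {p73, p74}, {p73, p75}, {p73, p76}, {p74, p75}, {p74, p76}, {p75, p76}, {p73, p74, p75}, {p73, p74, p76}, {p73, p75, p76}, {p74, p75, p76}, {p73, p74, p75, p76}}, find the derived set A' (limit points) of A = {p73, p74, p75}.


A' = ∅

For each x ∈ X, list the open sets U ∈ τ with x ∈ U, then check whether U ∩ (A ∖ {x}) ≠ ∅ for every such U.
  x = p73: open {p73} ∋ x has {p73} ∩ (A ∖ {p73}) = ∅, so x is NOT a limit point.
  x = p74: open {p74} ∋ x has {p74} ∩ (A ∖ {p74}) = ∅, so x is NOT a limit point.
  x = p75: open {p75} ∋ x has {p75} ∩ (A ∖ {p75}) = ∅, so x is NOT a limit point.
  x = p76: open {p76} ∋ x has {p76} ∩ (A ∖ {p76}) = ∅, so x is NOT a limit point.
Collecting: A' = ∅.


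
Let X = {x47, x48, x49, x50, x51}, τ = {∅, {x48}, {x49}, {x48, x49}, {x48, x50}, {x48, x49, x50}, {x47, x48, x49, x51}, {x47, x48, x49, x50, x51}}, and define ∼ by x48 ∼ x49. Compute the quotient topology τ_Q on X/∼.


X/∼ = {[x47], [x48=x49], [x50], [x51]}; |τ_Q| = 5.

Equivalence classes: [x47], [x48=x49], [x50], [x51].
Quotient map π: X → X/∼ sends x47 ↦ [x47], x48 ↦ [x48=x49], x49 ↦ [x48=x49], x50 ↦ [x50], x51 ↦ [x51].
For each subset V ⊆ X/∼, compute π^{-1}(V) ⊆ X and check whether π^{-1}(V) ∈ τ. V is open in τ_Q iff π^{-1}(V) ∈ τ.
  V = {}: π^{-1}(V) = ∅ ∈ τ ✓.
  V = {[x47]}: π^{-1}(V) = {x47} ∉ τ ✗.
  V = {[x48=x49]}: π^{-1}(V) = {x48, x49} ∈ τ ✓.
  V = {[x47], [x48=x49]}: π^{-1}(V) = {x47, x48, x49} ∉ τ ✗.
  V = {[x50]}: π^{-1}(V) = {x50} ∉ τ ✗.
  V = {[x47], [x50]}: π^{-1}(V) = {x47, x50} ∉ τ ✗.
  V = {[x48=x49], [x50]}: π^{-1}(V) = {x48, x49, x50} ∈ τ ✓.
  V = {[x47], [x48=x49], [x50]}: π^{-1}(V) = {x47, x48, x49, x50} ∉ τ ✗.
  V = {[x51]}: π^{-1}(V) = {x51} ∉ τ ✗.
  V = {[x47], [x51]}: π^{-1}(V) = {x47, x51} ∉ τ ✗.
  V = {[x48=x49], [x51]}: π^{-1}(V) = {x48, x49, x51} ∉ τ ✗.
  V = {[x47], [x48=x49], [x51]}: π^{-1}(V) = {x47, x48, x49, x51} ∈ τ ✓.
  V = {[x50], [x51]}: π^{-1}(V) = {x50, x51} ∉ τ ✗.
  V = {[x47], [x50], [x51]}: π^{-1}(V) = {x47, x50, x51} ∉ τ ✗.
  V = {[x48=x49], [x50], [x51]}: π^{-1}(V) = {x48, x49, x50, x51} ∉ τ ✗.
  V = {[x47], [x48=x49], [x50], [x51]}: π^{-1}(V) = {x47, x48, x49, x50, x51} ∈ τ ✓.
Open sets in the quotient: τ_Q = {{}, {[x48=x49]}, {[x48=x49], [x50]}, {[x47], [x48=x49], [x51]}, {[x47], [x48=x49], [x50], [x51]}} (5 elements).


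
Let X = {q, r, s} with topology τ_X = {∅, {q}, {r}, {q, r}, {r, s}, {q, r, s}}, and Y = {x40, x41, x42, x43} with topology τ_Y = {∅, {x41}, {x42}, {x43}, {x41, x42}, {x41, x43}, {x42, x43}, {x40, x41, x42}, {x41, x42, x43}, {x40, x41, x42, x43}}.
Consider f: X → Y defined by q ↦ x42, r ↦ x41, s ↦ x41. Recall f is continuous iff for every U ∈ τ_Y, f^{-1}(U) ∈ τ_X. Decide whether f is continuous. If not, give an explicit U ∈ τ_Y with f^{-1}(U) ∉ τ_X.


f IS continuous.

Compute f^{-1}(U) for each U ∈ τ_Y:
  U = ∅: f^{-1}(U) = ∅ ∈ τ_X ✓.
  U = {x41}: f^{-1}(U) = {r, s} ∈ τ_X ✓.
  U = {x42}: f^{-1}(U) = {q} ∈ τ_X ✓.
  U = {x43}: f^{-1}(U) = ∅ ∈ τ_X ✓.
  U = {x41, x42}: f^{-1}(U) = {q, r, s} ∈ τ_X ✓.
  U = {x41, x43}: f^{-1}(U) = {r, s} ∈ τ_X ✓.
  U = {x42, x43}: f^{-1}(U) = {q} ∈ τ_X ✓.
  U = {x40, x41, x42}: f^{-1}(U) = {q, r, s} ∈ τ_X ✓.
  U = {x41, x42, x43}: f^{-1}(U) = {q, r, s} ∈ τ_X ✓.
  U = {x40, x41, x42, x43}: f^{-1}(U) = {q, r, s} ∈ τ_X ✓.
Every preimage lies in τ_X, so f IS continuous.


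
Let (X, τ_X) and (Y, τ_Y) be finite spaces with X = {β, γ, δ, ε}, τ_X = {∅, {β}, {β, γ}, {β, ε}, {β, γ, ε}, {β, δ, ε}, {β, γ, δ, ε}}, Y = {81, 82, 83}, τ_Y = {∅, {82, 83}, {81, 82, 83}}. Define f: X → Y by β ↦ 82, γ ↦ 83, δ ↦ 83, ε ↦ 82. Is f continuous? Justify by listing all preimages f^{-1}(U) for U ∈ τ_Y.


f IS continuous.

Compute f^{-1}(U) for each U ∈ τ_Y:
  U = ∅: f^{-1}(U) = ∅ ∈ τ_X ✓.
  U = {82, 83}: f^{-1}(U) = {β, γ, δ, ε} ∈ τ_X ✓.
  U = {81, 82, 83}: f^{-1}(U) = {β, γ, δ, ε} ∈ τ_X ✓.
Every preimage lies in τ_X, so f IS continuous.


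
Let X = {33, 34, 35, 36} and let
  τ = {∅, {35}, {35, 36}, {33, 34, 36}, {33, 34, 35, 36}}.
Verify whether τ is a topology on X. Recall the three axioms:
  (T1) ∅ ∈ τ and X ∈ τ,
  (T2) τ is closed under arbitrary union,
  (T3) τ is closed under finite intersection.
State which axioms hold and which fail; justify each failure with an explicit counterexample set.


τ is NOT a topology on X.

Axiom (T1): ∅ ∈ τ? Yes; X ∈ τ? Yes.
Axiom (T2/T3): check pairwise unions and intersections of members of τ.
Counterexample for (T3): {35, 36} ∩ {33, 34, 36} = {36} ∉ τ. Therefore τ is NOT a topology.


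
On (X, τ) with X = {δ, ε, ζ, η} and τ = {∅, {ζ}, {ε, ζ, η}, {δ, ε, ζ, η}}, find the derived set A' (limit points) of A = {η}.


A' = {δ, ε}

For each x ∈ X, list the open sets U ∈ τ with x ∈ U, then check whether U ∩ (A ∖ {x}) ≠ ∅ for every such U.
  x = δ: opens ∋ x are {δ, ε, ζ, η}; each meets A ∖ {δ}, so x IS a limit point.
  x = ε: opens ∋ x are {ε, ζ, η}, {δ, ε, ζ, η}; each meets A ∖ {ε}, so x IS a limit point.
  x = ζ: open {ζ} ∋ x has {ζ} ∩ (A ∖ {ζ}) = ∅, so x is NOT a limit point.
  x = η: open {ε, ζ, η} ∋ x has {ε, ζ, η} ∩ (A ∖ {η}) = ∅, so x is NOT a limit point.
Collecting: A' = {δ, ε}.


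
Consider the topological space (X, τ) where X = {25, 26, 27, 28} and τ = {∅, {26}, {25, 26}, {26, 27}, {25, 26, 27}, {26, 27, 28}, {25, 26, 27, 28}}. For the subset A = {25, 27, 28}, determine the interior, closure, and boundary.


int(A) = ∅, cl(A) = {25, 27, 28}, ∂A = {25, 27, 28}.

Closed sets in (X, τ) are complements of opens:
  closed(X, τ) = {∅, {25}, {28}, {25, 28}, {27, 28}, {25, 27, 28}, {25, 26, 27, 28}}.
int(A) = ⋃ {U ∈ τ : U ⊆ A}. Opens contained in A: ∅.
Taking the union of these: int(A) = ∅.
cl(A) = ⋂ {C closed : A ⊆ C}. Closed sets containing A: {25, 27, 28}, {25, 26, 27, 28}.
Intersecting these: cl(A) = {25, 27, 28}.
∂A = cl(A) ∖ int(A) = {25, 27, 28} ∖ ∅ = {25, 27, 28}.


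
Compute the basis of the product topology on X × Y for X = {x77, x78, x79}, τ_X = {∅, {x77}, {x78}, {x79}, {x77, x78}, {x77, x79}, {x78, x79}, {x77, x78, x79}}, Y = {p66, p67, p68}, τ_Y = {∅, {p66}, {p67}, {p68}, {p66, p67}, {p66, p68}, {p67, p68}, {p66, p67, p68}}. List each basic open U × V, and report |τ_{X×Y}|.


Basis B = {∅ × ∅, {x77} × {p66}, {x77} × {p67}, {x77} × {p68}, {x78} × {p66}, {x78} × {p67}, {x78} × {p68}, {x79} × {p66}, {x79} × {p67}, {x79} × {p68}, {x77} × {p66, p67}, {x77} × {p66, p68}, {x77, x78} × {p66}, {x77, x79} × {p66}, {x77} × {p67, p68}, {x77, x78} × {p67}, {x77, x79} × {p67}, {x77, x78} × {p68}, {x77, x79} × {p68}, {x78} × {p66, p67}, {x78} × {p66, p68}, {x78, x79} × {p66}, {x78} × {p67, p68}, {x78, x79} × {p67}, {x78, x79} × {p68}, {x79} × {p66, p67}, {x79} × {p66, p68}, {x79} × {p67, p68}, {x77} × {p66, p67, p68}, {x77, x78, x79} × {p66}, {x77, x78, x79} × {p67}, {x77, x78, x79} × {p68}, {x78} × {p66, p67, p68}, {x79} × {p66, p67, p68}, {x77, x78} × {p66, p67}, {x77, x79} × {p66, p67}, {x77, x78} × {p66, p68}, {x77, x79} × {p66, p68}, {x77, x78} × {p67, p68}, {x77, x79} × {p67, p68}, {x78, x79} × {p66, p67}, {x78, x79} × {p66, p68}, {x78, x79} × {p67, p68}, {x77, x78} × {p66, p67, p68}, {x77, x79} × {p66, p67, p68}, {x77, x78, x79} × {p66, p67}, {x77, x78, x79} × {p66, p68}, {x77, x78, x79} × {p67, p68}, {x78, x79} × {p66, p67, p68}, {x77, x78, x79} × {p66, p67, p68}}; |τ_{X×Y}| = 512.

Enumerate products U × V with U ∈ τ_X, V ∈ τ_Y (deduplicated):
  ∅ × ∅ = {} (∅)
  {x77} × {p66} = {(x77,p66)}
  {x77} × {p67} = {(x77,p67)}
  {x77} × {p68} = {(x77,p68)}
  {x78} × {p66} = {(x78,p66)}
  {x78} × {p67} = {(x78,p67)}
  {x78} × {p68} = {(x78,p68)}
  {x79} × {p66} = {(x79,p66)}
  {x79} × {p67} = {(x79,p67)}
  {x79} × {p68} = {(x79,p68)}
  {x77} × {p66, p67} = {(x77,p66), (x77,p67)}
  {x77} × {p66, p68} = {(x77,p66), (x77,p68)}
  {x77, x78} × {p66} = {(x77,p66), (x78,p66)}
  {x77, x79} × {p66} = {(x77,p66), (x79,p66)}
  {x77} × {p67, p68} = {(x77,p67), (x77,p68)}
  {x77, x78} × {p67} = {(x77,p67), (x78,p67)}
  {x77, x79} × {p67} = {(x77,p67), (x79,p67)}
  {x77, x78} × {p68} = {(x77,p68), (x78,p68)}
  {x77, x79} × {p68} = {(x77,p68), (x79,p68)}
  {x78} × {p66, p67} = {(x78,p66), (x78,p67)}
  {x78} × {p66, p68} = {(x78,p66), (x78,p68)}
  {x78, x79} × {p66} = {(x78,p66), (x79,p66)}
  {x78} × {p67, p68} = {(x78,p67), (x78,p68)}
  {x78, x79} × {p67} = {(x78,p67), (x79,p67)}
  {x78, x79} × {p68} = {(x78,p68), (x79,p68)}
  {x79} × {p66, p67} = {(x79,p66), (x79,p67)}
  {x79} × {p66, p68} = {(x79,p66), (x79,p68)}
  {x79} × {p67, p68} = {(x79,p67), (x79,p68)}
  {x77} × {p66, p67, p68} = {(x77,p66), (x77,p67), (x77,p68)}
  {x77, x78, x79} × {p66} = {(x77,p66), (x78,p66), (x79,p66)}
  {x77, x78, x79} × {p67} = {(x77,p67), (x78,p67), (x79,p67)}
  {x77, x78, x79} × {p68} = {(x77,p68), (x78,p68), (x79,p68)}
  {x78} × {p66, p67, p68} = {(x78,p66), (x78,p67), (x78,p68)}
  {x79} × {p66, p67, p68} = {(x79,p66), (x79,p67), (x79,p68)}
  {x77, x78} × {p66, p67} = {(x77,p66), (x77,p67), (x78,p66), (x78,p67)}
  {x77, x79} × {p66, p67} = {(x77,p66), (x77,p67), (x79,p66), (x79,p67)}
  {x77, x78} × {p66, p68} = {(x77,p66), (x77,p68), (x78,p66), (x78,p68)}
  {x77, x79} × {p66, p68} = {(x77,p66), (x77,p68), (x79,p66), (x79,p68)}
  {x77, x78} × {p67, p68} = {(x77,p67), (x77,p68), (x78,p67), (x78,p68)}
  {x77, x79} × {p67, p68} = {(x77,p67), (x77,p68), (x79,p67), (x79,p68)}
  {x78, x79} × {p66, p67} = {(x78,p66), (x78,p67), (x79,p66), (x79,p67)}
  {x78, x79} × {p66, p68} = {(x78,p66), (x78,p68), (x79,p66), (x79,p68)}
  {x78, x79} × {p67, p68} = {(x78,p67), (x78,p68), (x79,p67), (x79,p68)}
  {x77, x78} × {p66, p67, p68} = {(x77,p66), (x77,p67), (x77,p68), (x78,p66), (x78,p67), (x78,p68)}
  {x77, x79} × {p66, p67, p68} = {(x77,p66), (x77,p67), (x77,p68), (x79,p66), (x79,p67), (x79,p68)}
  {x77, x78, x79} × {p66, p67} = {(x77,p66), (x77,p67), (x78,p66), (x78,p67), (x79,p66), (x79,p67)}
  {x77, x78, x79} × {p66, p68} = {(x77,p66), (x77,p68), (x78,p66), (x78,p68), (x79,p66), (x79,p68)}
  {x77, x78, x79} × {p67, p68} = {(x77,p67), (x77,p68), (x78,p67), (x78,p68), (x79,p67), (x79,p68)}
  {x78, x79} × {p66, p67, p68} = {(x78,p66), (x78,p67), (x78,p68), (x79,p66), (x79,p67), (x79,p68)}
  {x77, x78, x79} × {p66, p67, p68} = {(x77,p66), (x77,p67), (x77,p68), (x78,p66), (x78,p67), (x78,p68), (x79,p66), (x79,p67), (x79,p68)}
These 50 distinct sets form the basis B.
Close under arbitrary unions to get τ_{X×Y}; counting gives |τ_{X×Y}| = 512.


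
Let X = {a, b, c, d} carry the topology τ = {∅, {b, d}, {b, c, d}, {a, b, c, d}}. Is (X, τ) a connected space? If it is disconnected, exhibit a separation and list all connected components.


(X, τ) is connected.

Find clopen sets (U ∈ τ with X ∖ U ∈ τ):
  U = ∅, X ∖ U = {a, b, c, d} — both open, so U is clopen.
  U = {a, b, c, d}, X ∖ U = ∅ — both open, so U is clopen.
Only trivial clopens (∅ and X) exist, so (X, τ) is connected.
Compute connected components by grouping points that agree on all clopens:
  component: {a, b, c, d}


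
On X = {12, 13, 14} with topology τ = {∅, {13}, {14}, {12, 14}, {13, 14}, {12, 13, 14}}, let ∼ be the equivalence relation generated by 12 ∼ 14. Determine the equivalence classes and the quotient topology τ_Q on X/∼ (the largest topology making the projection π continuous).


X/∼ = {[12=14], [13]}; |τ_Q| = 4.

Equivalence classes: [12=14], [13].
Quotient map π: X → X/∼ sends 12 ↦ [12=14], 13 ↦ [13], 14 ↦ [12=14].
For each subset V ⊆ X/∼, compute π^{-1}(V) ⊆ X and check whether π^{-1}(V) ∈ τ. V is open in τ_Q iff π^{-1}(V) ∈ τ.
  V = {}: π^{-1}(V) = ∅ ∈ τ ✓.
  V = {[12=14]}: π^{-1}(V) = {12, 14} ∈ τ ✓.
  V = {[13]}: π^{-1}(V) = {13} ∈ τ ✓.
  V = {[12=14], [13]}: π^{-1}(V) = {12, 13, 14} ∈ τ ✓.
Open sets in the quotient: τ_Q = {{}, {[12=14]}, {[13]}, {[12=14], [13]}} (4 elements).


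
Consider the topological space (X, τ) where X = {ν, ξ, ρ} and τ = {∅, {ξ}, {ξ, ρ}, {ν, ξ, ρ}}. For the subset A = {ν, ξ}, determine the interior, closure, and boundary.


int(A) = {ξ}, cl(A) = {ν, ξ, ρ}, ∂A = {ν, ρ}.

Closed sets in (X, τ) are complements of opens:
  closed(X, τ) = {∅, {ν}, {ν, ρ}, {ν, ξ, ρ}}.
int(A) = ⋃ {U ∈ τ : U ⊆ A}. Opens contained in A: ∅, {ξ}.
Taking the union of these: int(A) = {ξ}.
cl(A) = ⋂ {C closed : A ⊆ C}. Closed sets containing A: {ν, ξ, ρ}.
Intersecting these: cl(A) = {ν, ξ, ρ}.
∂A = cl(A) ∖ int(A) = {ν, ξ, ρ} ∖ {ξ} = {ν, ρ}.


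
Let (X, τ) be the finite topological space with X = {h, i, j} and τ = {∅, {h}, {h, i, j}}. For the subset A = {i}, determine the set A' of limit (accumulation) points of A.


A' = {j}

For each x ∈ X, list the open sets U ∈ τ with x ∈ U, then check whether U ∩ (A ∖ {x}) ≠ ∅ for every such U.
  x = h: open {h} ∋ x has {h} ∩ (A ∖ {h}) = ∅, so x is NOT a limit point.
  x = i: open {h, i, j} ∋ x has {h, i, j} ∩ (A ∖ {i}) = ∅, so x is NOT a limit point.
  x = j: opens ∋ x are {h, i, j}; each meets A ∖ {j}, so x IS a limit point.
Collecting: A' = {j}.


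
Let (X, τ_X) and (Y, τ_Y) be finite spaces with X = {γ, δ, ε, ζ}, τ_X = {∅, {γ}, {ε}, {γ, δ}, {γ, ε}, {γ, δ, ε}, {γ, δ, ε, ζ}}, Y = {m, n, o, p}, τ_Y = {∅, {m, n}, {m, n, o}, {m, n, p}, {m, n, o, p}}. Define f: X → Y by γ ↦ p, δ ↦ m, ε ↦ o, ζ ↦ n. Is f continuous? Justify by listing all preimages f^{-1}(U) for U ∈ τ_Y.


f is NOT continuous.

Compute f^{-1}(U) for each U ∈ τ_Y:
  U = ∅: f^{-1}(U) = ∅ ∈ τ_X ✓.
  U = {m, n}: f^{-1}(U) = {δ, ζ} ∉ τ_X ✗.
  U = {m, n, o}: f^{-1}(U) = {δ, ε, ζ} ∉ τ_X ✗.
  U = {m, n, p}: f^{-1}(U) = {γ, δ, ζ} ∉ τ_X ✗.
  U = {m, n, o, p}: f^{-1}(U) = {γ, δ, ε, ζ} ∈ τ_X ✓.
Found U = {m, n} with f^{-1}(U) = {δ, ζ} not in τ_X. Therefore f is NOT continuous.


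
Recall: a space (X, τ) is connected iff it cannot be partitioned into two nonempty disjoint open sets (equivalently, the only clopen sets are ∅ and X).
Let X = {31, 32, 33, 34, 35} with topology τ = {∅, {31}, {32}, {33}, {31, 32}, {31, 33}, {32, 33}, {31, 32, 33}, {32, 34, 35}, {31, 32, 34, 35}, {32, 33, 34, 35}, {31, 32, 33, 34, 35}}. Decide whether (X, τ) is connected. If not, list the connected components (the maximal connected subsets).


(X, τ) is disconnected; components = [{31}, {33}, {32, 34, 35}].

Find clopen sets (U ∈ τ with X ∖ U ∈ τ):
  U = ∅, X ∖ U = {31, 32, 33, 34, 35} — both open, so U is clopen.
  U = {31}, X ∖ U = {32, 33, 34, 35} — both open, so U is clopen.
  U = {33}, X ∖ U = {31, 32, 34, 35} — both open, so U is clopen.
  U = {31, 33}, X ∖ U = {32, 34, 35} — both open, so U is clopen.
  U = {32, 34, 35}, X ∖ U = {31, 33} — both open, so U is clopen.
  U = {31, 32, 34, 35}, X ∖ U = {33} — both open, so U is clopen.
  U = {32, 33, 34, 35}, X ∖ U = {31} — both open, so U is clopen.
  U = {31, 32, 33, 34, 35}, X ∖ U = ∅ — both open, so U is clopen.
Nontrivial clopen(s) exist: e.g. {33}. So (X, τ) is disconnected.
Compute connected components by grouping points that agree on all clopens:
  component: {31}
  component: {33}
  component: {32, 34, 35}


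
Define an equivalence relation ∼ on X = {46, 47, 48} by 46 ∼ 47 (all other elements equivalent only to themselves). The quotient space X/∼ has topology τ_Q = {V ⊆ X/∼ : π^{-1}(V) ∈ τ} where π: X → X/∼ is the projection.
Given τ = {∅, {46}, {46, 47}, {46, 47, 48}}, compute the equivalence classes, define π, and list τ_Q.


X/∼ = {[46=47], [48]}; |τ_Q| = 3.

Equivalence classes: [46=47], [48].
Quotient map π: X → X/∼ sends 46 ↦ [46=47], 47 ↦ [46=47], 48 ↦ [48].
For each subset V ⊆ X/∼, compute π^{-1}(V) ⊆ X and check whether π^{-1}(V) ∈ τ. V is open in τ_Q iff π^{-1}(V) ∈ τ.
  V = {}: π^{-1}(V) = ∅ ∈ τ ✓.
  V = {[46=47]}: π^{-1}(V) = {46, 47} ∈ τ ✓.
  V = {[48]}: π^{-1}(V) = {48} ∉ τ ✗.
  V = {[46=47], [48]}: π^{-1}(V) = {46, 47, 48} ∈ τ ✓.
Open sets in the quotient: τ_Q = {{}, {[46=47]}, {[46=47], [48]}} (3 elements).


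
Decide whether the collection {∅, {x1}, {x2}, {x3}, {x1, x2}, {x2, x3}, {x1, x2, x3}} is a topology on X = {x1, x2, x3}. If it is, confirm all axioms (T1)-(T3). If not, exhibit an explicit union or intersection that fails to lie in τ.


τ is NOT a topology on X.

Axiom (T1): ∅ ∈ τ? Yes; X ∈ τ? Yes.
Axiom (T2/T3): check pairwise unions and intersections of members of τ.
Counterexample for (T2): {x1} ∪ {x3} = {x1, x3} ∉ τ. Therefore τ is NOT a topology.


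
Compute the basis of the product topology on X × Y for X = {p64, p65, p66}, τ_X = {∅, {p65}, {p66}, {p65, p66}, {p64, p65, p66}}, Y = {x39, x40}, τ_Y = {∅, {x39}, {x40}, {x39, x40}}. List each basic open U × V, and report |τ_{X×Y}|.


Basis B = {∅ × ∅, {p65} × {x39}, {p65} × {x40}, {p66} × {x39}, {p66} × {x40}, {p65} × {x39, x40}, {p65, p66} × {x39}, {p65, p66} × {x40}, {p66} × {x39, x40}, {p64, p65, p66} × {x39}, {p64, p65, p66} × {x40}, {p65, p66} × {x39, x40}, {p64, p65, p66} × {x39, x40}}; |τ_{X×Y}| = 25.

Enumerate products U × V with U ∈ τ_X, V ∈ τ_Y (deduplicated):
  ∅ × ∅ = {} (∅)
  {p65} × {x39} = {(p65,x39)}
  {p65} × {x40} = {(p65,x40)}
  {p66} × {x39} = {(p66,x39)}
  {p66} × {x40} = {(p66,x40)}
  {p65} × {x39, x40} = {(p65,x39), (p65,x40)}
  {p65, p66} × {x39} = {(p65,x39), (p66,x39)}
  {p65, p66} × {x40} = {(p65,x40), (p66,x40)}
  {p66} × {x39, x40} = {(p66,x39), (p66,x40)}
  {p64, p65, p66} × {x39} = {(p64,x39), (p65,x39), (p66,x39)}
  {p64, p65, p66} × {x40} = {(p64,x40), (p65,x40), (p66,x40)}
  {p65, p66} × {x39, x40} = {(p65,x39), (p65,x40), (p66,x39), (p66,x40)}
  {p64, p65, p66} × {x39, x40} = {(p64,x39), (p64,x40), (p65,x39), (p65,x40), (p66,x39), (p66,x40)}
These 13 distinct sets form the basis B.
Close under arbitrary unions to get τ_{X×Y}; counting gives |τ_{X×Y}| = 25.


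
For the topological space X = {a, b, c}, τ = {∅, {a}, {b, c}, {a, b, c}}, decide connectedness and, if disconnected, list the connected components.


(X, τ) is disconnected; components = [{a}, {b, c}].

Find clopen sets (U ∈ τ with X ∖ U ∈ τ):
  U = ∅, X ∖ U = {a, b, c} — both open, so U is clopen.
  U = {a}, X ∖ U = {b, c} — both open, so U is clopen.
  U = {b, c}, X ∖ U = {a} — both open, so U is clopen.
  U = {a, b, c}, X ∖ U = ∅ — both open, so U is clopen.
Nontrivial clopen(s) exist: e.g. {b, c}. So (X, τ) is disconnected.
Compute connected components by grouping points that agree on all clopens:
  component: {a}
  component: {b, c}


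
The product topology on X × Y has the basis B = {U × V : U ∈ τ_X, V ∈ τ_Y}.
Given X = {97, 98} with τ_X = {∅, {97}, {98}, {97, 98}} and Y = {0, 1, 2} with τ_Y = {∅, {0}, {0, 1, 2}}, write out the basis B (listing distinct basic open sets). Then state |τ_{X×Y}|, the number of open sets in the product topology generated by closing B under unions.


Basis B = {∅ × ∅, {97} × {0}, {98} × {0}, {97, 98} × {0}, {97} × {0, 1, 2}, {98} × {0, 1, 2}, {97, 98} × {0, 1, 2}}; |τ_{X×Y}| = 9.

Enumerate products U × V with U ∈ τ_X, V ∈ τ_Y (deduplicated):
  ∅ × ∅ = {} (∅)
  {97} × {0} = {(97,0)}
  {98} × {0} = {(98,0)}
  {97, 98} × {0} = {(97,0), (98,0)}
  {97} × {0, 1, 2} = {(97,0), (97,1), (97,2)}
  {98} × {0, 1, 2} = {(98,0), (98,1), (98,2)}
  {97, 98} × {0, 1, 2} = {(97,0), (97,1), (97,2), (98,0), (98,1), (98,2)}
These 7 distinct sets form the basis B.
Close under arbitrary unions to get τ_{X×Y}; counting gives |τ_{X×Y}| = 9.


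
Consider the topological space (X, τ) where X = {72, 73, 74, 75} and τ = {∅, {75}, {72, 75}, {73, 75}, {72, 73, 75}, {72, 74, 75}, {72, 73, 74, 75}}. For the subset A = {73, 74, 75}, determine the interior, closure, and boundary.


int(A) = {73, 75}, cl(A) = {72, 73, 74, 75}, ∂A = {72, 74}.

Closed sets in (X, τ) are complements of opens:
  closed(X, τ) = {∅, {73}, {74}, {72, 74}, {73, 74}, {72, 73, 74}, {72, 73, 74, 75}}.
int(A) = ⋃ {U ∈ τ : U ⊆ A}. Opens contained in A: ∅, {75}, {73, 75}.
Taking the union of these: int(A) = {73, 75}.
cl(A) = ⋂ {C closed : A ⊆ C}. Closed sets containing A: {72, 73, 74, 75}.
Intersecting these: cl(A) = {72, 73, 74, 75}.
∂A = cl(A) ∖ int(A) = {72, 73, 74, 75} ∖ {73, 75} = {72, 74}.


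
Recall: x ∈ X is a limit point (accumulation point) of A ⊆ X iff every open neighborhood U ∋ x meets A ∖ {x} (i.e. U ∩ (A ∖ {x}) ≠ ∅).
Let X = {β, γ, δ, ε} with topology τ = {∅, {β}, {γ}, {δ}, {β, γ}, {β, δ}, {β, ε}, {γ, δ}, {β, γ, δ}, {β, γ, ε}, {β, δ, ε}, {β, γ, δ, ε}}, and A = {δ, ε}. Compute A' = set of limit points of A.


A' = ∅

For each x ∈ X, list the open sets U ∈ τ with x ∈ U, then check whether U ∩ (A ∖ {x}) ≠ ∅ for every such U.
  x = β: open {β} ∋ x has {β} ∩ (A ∖ {β}) = ∅, so x is NOT a limit point.
  x = γ: open {γ} ∋ x has {γ} ∩ (A ∖ {γ}) = ∅, so x is NOT a limit point.
  x = δ: open {δ} ∋ x has {δ} ∩ (A ∖ {δ}) = ∅, so x is NOT a limit point.
  x = ε: open {β, ε} ∋ x has {β, ε} ∩ (A ∖ {ε}) = ∅, so x is NOT a limit point.
Collecting: A' = ∅.


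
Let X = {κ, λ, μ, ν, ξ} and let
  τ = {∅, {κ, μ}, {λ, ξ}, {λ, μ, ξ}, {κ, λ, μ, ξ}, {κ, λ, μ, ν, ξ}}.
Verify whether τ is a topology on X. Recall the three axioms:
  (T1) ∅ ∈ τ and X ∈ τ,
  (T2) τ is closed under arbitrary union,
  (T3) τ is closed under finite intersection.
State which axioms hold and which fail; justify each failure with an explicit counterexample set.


τ is NOT a topology on X.

Axiom (T1): ∅ ∈ τ? Yes; X ∈ τ? Yes.
Axiom (T2/T3): check pairwise unions and intersections of members of τ.
Counterexample for (T3): {κ, μ} ∩ {λ, μ, ξ} = {μ} ∉ τ. Therefore τ is NOT a topology.


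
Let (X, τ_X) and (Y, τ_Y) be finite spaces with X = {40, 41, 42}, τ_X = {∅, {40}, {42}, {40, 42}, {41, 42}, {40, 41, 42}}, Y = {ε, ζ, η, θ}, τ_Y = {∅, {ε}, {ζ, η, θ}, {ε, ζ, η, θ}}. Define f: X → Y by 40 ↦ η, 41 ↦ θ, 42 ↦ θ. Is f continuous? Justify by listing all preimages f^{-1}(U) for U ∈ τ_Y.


f IS continuous.

Compute f^{-1}(U) for each U ∈ τ_Y:
  U = ∅: f^{-1}(U) = ∅ ∈ τ_X ✓.
  U = {ε}: f^{-1}(U) = ∅ ∈ τ_X ✓.
  U = {ζ, η, θ}: f^{-1}(U) = {40, 41, 42} ∈ τ_X ✓.
  U = {ε, ζ, η, θ}: f^{-1}(U) = {40, 41, 42} ∈ τ_X ✓.
Every preimage lies in τ_X, so f IS continuous.


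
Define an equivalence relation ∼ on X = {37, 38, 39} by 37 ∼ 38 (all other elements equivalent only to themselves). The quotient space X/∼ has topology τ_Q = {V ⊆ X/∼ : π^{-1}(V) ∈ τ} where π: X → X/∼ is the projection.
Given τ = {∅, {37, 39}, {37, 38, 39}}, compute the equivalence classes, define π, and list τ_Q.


X/∼ = {[37=38], [39]}; |τ_Q| = 2.

Equivalence classes: [37=38], [39].
Quotient map π: X → X/∼ sends 37 ↦ [37=38], 38 ↦ [37=38], 39 ↦ [39].
For each subset V ⊆ X/∼, compute π^{-1}(V) ⊆ X and check whether π^{-1}(V) ∈ τ. V is open in τ_Q iff π^{-1}(V) ∈ τ.
  V = {}: π^{-1}(V) = ∅ ∈ τ ✓.
  V = {[37=38]}: π^{-1}(V) = {37, 38} ∉ τ ✗.
  V = {[39]}: π^{-1}(V) = {39} ∉ τ ✗.
  V = {[37=38], [39]}: π^{-1}(V) = {37, 38, 39} ∈ τ ✓.
Open sets in the quotient: τ_Q = {{}, {[37=38], [39]}} (2 elements).


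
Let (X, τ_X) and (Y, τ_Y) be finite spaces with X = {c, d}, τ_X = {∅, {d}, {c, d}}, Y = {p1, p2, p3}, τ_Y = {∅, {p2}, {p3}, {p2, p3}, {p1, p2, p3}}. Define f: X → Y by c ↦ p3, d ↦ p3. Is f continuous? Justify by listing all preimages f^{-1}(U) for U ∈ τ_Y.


f IS continuous.

Compute f^{-1}(U) for each U ∈ τ_Y:
  U = ∅: f^{-1}(U) = ∅ ∈ τ_X ✓.
  U = {p2}: f^{-1}(U) = ∅ ∈ τ_X ✓.
  U = {p3}: f^{-1}(U) = {c, d} ∈ τ_X ✓.
  U = {p2, p3}: f^{-1}(U) = {c, d} ∈ τ_X ✓.
  U = {p1, p2, p3}: f^{-1}(U) = {c, d} ∈ τ_X ✓.
Every preimage lies in τ_X, so f IS continuous.


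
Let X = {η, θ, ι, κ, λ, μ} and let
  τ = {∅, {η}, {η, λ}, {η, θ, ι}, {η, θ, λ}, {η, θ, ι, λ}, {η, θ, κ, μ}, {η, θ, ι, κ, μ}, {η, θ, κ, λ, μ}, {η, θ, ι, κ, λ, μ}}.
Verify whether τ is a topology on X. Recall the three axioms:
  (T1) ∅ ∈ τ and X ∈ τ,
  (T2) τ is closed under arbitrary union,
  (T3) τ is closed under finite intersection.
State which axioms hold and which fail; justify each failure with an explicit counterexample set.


τ is NOT a topology on X.

Axiom (T1): ∅ ∈ τ? Yes; X ∈ τ? Yes.
Axiom (T2/T3): check pairwise unions and intersections of members of τ.
Counterexample for (T3): {η, θ, ι} ∩ {η, θ, λ} = {η, θ} ∉ τ. Therefore τ is NOT a topology.


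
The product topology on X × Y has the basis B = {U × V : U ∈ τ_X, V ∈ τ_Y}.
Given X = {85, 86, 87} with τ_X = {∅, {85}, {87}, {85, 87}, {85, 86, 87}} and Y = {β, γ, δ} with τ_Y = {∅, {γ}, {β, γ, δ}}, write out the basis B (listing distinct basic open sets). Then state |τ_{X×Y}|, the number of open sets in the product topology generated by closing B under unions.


Basis B = {∅ × ∅, {85} × {γ}, {87} × {γ}, {85, 87} × {γ}, {85} × {β, γ, δ}, {85, 86, 87} × {γ}, {87} × {β, γ, δ}, {85, 87} × {β, γ, δ}, {85, 86, 87} × {β, γ, δ}}; |τ_{X×Y}| = 14.

Enumerate products U × V with U ∈ τ_X, V ∈ τ_Y (deduplicated):
  ∅ × ∅ = {} (∅)
  {85} × {γ} = {(85,γ)}
  {87} × {γ} = {(87,γ)}
  {85, 87} × {γ} = {(85,γ), (87,γ)}
  {85} × {β, γ, δ} = {(85,β), (85,γ), (85,δ)}
  {85, 86, 87} × {γ} = {(85,γ), (86,γ), (87,γ)}
  {87} × {β, γ, δ} = {(87,β), (87,γ), (87,δ)}
  {85, 87} × {β, γ, δ} = {(85,β), (85,γ), (85,δ), (87,β), (87,γ), (87,δ)}
  {85, 86, 87} × {β, γ, δ} = {(85,β), (85,γ), (85,δ), (86,β), (86,γ), (86,δ), (87,β), (87,γ), (87,δ)}
These 9 distinct sets form the basis B.
Close under arbitrary unions to get τ_{X×Y}; counting gives |τ_{X×Y}| = 14.


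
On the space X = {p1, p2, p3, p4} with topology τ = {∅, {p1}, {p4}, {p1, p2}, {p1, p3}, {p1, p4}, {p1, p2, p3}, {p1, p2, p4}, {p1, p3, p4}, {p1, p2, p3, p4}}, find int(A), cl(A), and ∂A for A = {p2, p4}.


int(A) = {p4}, cl(A) = {p2, p4}, ∂A = {p2}.

Closed sets in (X, τ) are complements of opens:
  closed(X, τ) = {∅, {p2}, {p3}, {p4}, {p2, p3}, {p2, p4}, {p3, p4}, {p1, p2, p3}, {p2, p3, p4}, {p1, p2, p3, p4}}.
int(A) = ⋃ {U ∈ τ : U ⊆ A}. Opens contained in A: ∅, {p4}.
Taking the union of these: int(A) = {p4}.
cl(A) = ⋂ {C closed : A ⊆ C}. Closed sets containing A: {p2, p4}, {p2, p3, p4}, {p1, p2, p3, p4}.
Intersecting these: cl(A) = {p2, p4}.
∂A = cl(A) ∖ int(A) = {p2, p4} ∖ {p4} = {p2}.


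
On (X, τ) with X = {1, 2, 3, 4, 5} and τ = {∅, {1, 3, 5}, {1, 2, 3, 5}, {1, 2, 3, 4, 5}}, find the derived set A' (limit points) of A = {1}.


A' = {2, 3, 4, 5}

For each x ∈ X, list the open sets U ∈ τ with x ∈ U, then check whether U ∩ (A ∖ {x}) ≠ ∅ for every such U.
  x = 1: open {1, 3, 5} ∋ x has {1, 3, 5} ∩ (A ∖ {1}) = ∅, so x is NOT a limit point.
  x = 2: opens ∋ x are {1, 2, 3, 5}, {1, 2, 3, 4, 5}; each meets A ∖ {2}, so x IS a limit point.
  x = 3: opens ∋ x are {1, 3, 5}, {1, 2, 3, 5}, {1, 2, 3, 4, 5}; each meets A ∖ {3}, so x IS a limit point.
  x = 4: opens ∋ x are {1, 2, 3, 4, 5}; each meets A ∖ {4}, so x IS a limit point.
  x = 5: opens ∋ x are {1, 3, 5}, {1, 2, 3, 5}, {1, 2, 3, 4, 5}; each meets A ∖ {5}, so x IS a limit point.
Collecting: A' = {2, 3, 4, 5}.


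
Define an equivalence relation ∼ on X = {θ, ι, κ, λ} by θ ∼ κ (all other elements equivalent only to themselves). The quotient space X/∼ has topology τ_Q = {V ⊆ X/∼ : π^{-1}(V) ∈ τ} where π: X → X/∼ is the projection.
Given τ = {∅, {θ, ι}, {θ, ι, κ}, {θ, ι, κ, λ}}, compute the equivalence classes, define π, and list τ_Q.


X/∼ = {[θ=κ], [ι], [λ]}; |τ_Q| = 3.

Equivalence classes: [θ=κ], [ι], [λ].
Quotient map π: X → X/∼ sends θ ↦ [θ=κ], ι ↦ [ι], κ ↦ [θ=κ], λ ↦ [λ].
For each subset V ⊆ X/∼, compute π^{-1}(V) ⊆ X and check whether π^{-1}(V) ∈ τ. V is open in τ_Q iff π^{-1}(V) ∈ τ.
  V = {}: π^{-1}(V) = ∅ ∈ τ ✓.
  V = {[θ=κ]}: π^{-1}(V) = {θ, κ} ∉ τ ✗.
  V = {[ι]}: π^{-1}(V) = {ι} ∉ τ ✗.
  V = {[θ=κ], [ι]}: π^{-1}(V) = {θ, ι, κ} ∈ τ ✓.
  V = {[λ]}: π^{-1}(V) = {λ} ∉ τ ✗.
  V = {[θ=κ], [λ]}: π^{-1}(V) = {θ, κ, λ} ∉ τ ✗.
  V = {[ι], [λ]}: π^{-1}(V) = {ι, λ} ∉ τ ✗.
  V = {[θ=κ], [ι], [λ]}: π^{-1}(V) = {θ, ι, κ, λ} ∈ τ ✓.
Open sets in the quotient: τ_Q = {{}, {[θ=κ], [ι]}, {[θ=κ], [ι], [λ]}} (3 elements).


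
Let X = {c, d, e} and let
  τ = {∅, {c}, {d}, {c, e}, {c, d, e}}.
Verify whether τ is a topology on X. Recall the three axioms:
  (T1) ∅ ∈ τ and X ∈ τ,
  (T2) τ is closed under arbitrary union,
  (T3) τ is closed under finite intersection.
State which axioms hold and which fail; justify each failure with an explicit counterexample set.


τ is NOT a topology on X.

Axiom (T1): ∅ ∈ τ? Yes; X ∈ τ? Yes.
Axiom (T2/T3): check pairwise unions and intersections of members of τ.
Counterexample for (T2): {c} ∪ {d} = {c, d} ∉ τ. Therefore τ is NOT a topology.


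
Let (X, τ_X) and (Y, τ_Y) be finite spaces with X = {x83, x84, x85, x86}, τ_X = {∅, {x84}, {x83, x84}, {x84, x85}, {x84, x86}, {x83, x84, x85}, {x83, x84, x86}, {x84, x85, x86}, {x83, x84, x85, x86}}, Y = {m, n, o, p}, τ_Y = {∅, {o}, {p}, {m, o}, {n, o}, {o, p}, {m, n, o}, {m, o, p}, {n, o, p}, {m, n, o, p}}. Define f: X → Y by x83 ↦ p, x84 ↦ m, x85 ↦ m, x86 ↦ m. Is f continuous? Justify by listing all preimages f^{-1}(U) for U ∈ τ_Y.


f is NOT continuous.

Compute f^{-1}(U) for each U ∈ τ_Y:
  U = ∅: f^{-1}(U) = ∅ ∈ τ_X ✓.
  U = {o}: f^{-1}(U) = ∅ ∈ τ_X ✓.
  U = {p}: f^{-1}(U) = {x83} ∉ τ_X ✗.
  U = {m, o}: f^{-1}(U) = {x84, x85, x86} ∈ τ_X ✓.
  U = {n, o}: f^{-1}(U) = ∅ ∈ τ_X ✓.
  U = {o, p}: f^{-1}(U) = {x83} ∉ τ_X ✗.
  U = {m, n, o}: f^{-1}(U) = {x84, x85, x86} ∈ τ_X ✓.
  U = {m, o, p}: f^{-1}(U) = {x83, x84, x85, x86} ∈ τ_X ✓.
  U = {n, o, p}: f^{-1}(U) = {x83} ∉ τ_X ✗.
  U = {m, n, o, p}: f^{-1}(U) = {x83, x84, x85, x86} ∈ τ_X ✓.
Found U = {p} with f^{-1}(U) = {x83} not in τ_X. Therefore f is NOT continuous.


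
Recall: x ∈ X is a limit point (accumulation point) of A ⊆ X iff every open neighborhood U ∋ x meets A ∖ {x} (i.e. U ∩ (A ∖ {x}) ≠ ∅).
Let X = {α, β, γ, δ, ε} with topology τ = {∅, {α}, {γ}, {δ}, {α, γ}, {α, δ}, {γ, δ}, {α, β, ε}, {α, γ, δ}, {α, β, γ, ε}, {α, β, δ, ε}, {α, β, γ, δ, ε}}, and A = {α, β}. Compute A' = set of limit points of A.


A' = {β, ε}

For each x ∈ X, list the open sets U ∈ τ with x ∈ U, then check whether U ∩ (A ∖ {x}) ≠ ∅ for every such U.
  x = α: open {α} ∋ x has {α} ∩ (A ∖ {α}) = ∅, so x is NOT a limit point.
  x = β: opens ∋ x are {α, β, ε}, {α, β, γ, ε}, {α, β, δ, ε}, {α, β, γ, δ, ε}; each meets A ∖ {β}, so x IS a limit point.
  x = γ: open {γ} ∋ x has {γ} ∩ (A ∖ {γ}) = ∅, so x is NOT a limit point.
  x = δ: open {δ} ∋ x has {δ} ∩ (A ∖ {δ}) = ∅, so x is NOT a limit point.
  x = ε: opens ∋ x are {α, β, ε}, {α, β, γ, ε}, {α, β, δ, ε}, {α, β, γ, δ, ε}; each meets A ∖ {ε}, so x IS a limit point.
Collecting: A' = {β, ε}.


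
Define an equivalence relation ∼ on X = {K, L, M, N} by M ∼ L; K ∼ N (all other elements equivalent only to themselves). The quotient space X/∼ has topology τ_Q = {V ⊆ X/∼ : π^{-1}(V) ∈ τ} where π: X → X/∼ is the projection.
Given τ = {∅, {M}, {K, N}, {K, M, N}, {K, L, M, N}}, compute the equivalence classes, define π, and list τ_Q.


X/∼ = {[K=N], [L=M]}; |τ_Q| = 3.

Equivalence classes: [K=N], [L=M].
Quotient map π: X → X/∼ sends K ↦ [K=N], L ↦ [L=M], M ↦ [L=M], N ↦ [K=N].
For each subset V ⊆ X/∼, compute π^{-1}(V) ⊆ X and check whether π^{-1}(V) ∈ τ. V is open in τ_Q iff π^{-1}(V) ∈ τ.
  V = {}: π^{-1}(V) = ∅ ∈ τ ✓.
  V = {[K=N]}: π^{-1}(V) = {K, N} ∈ τ ✓.
  V = {[L=M]}: π^{-1}(V) = {L, M} ∉ τ ✗.
  V = {[K=N], [L=M]}: π^{-1}(V) = {K, L, M, N} ∈ τ ✓.
Open sets in the quotient: τ_Q = {{}, {[K=N]}, {[K=N], [L=M]}} (3 elements).


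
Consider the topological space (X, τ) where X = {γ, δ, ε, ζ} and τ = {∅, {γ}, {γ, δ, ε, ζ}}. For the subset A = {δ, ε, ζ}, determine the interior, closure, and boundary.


int(A) = ∅, cl(A) = {δ, ε, ζ}, ∂A = {δ, ε, ζ}.

Closed sets in (X, τ) are complements of opens:
  closed(X, τ) = {∅, {δ, ε, ζ}, {γ, δ, ε, ζ}}.
int(A) = ⋃ {U ∈ τ : U ⊆ A}. Opens contained in A: ∅.
Taking the union of these: int(A) = ∅.
cl(A) = ⋂ {C closed : A ⊆ C}. Closed sets containing A: {δ, ε, ζ}, {γ, δ, ε, ζ}.
Intersecting these: cl(A) = {δ, ε, ζ}.
∂A = cl(A) ∖ int(A) = {δ, ε, ζ} ∖ ∅ = {δ, ε, ζ}.


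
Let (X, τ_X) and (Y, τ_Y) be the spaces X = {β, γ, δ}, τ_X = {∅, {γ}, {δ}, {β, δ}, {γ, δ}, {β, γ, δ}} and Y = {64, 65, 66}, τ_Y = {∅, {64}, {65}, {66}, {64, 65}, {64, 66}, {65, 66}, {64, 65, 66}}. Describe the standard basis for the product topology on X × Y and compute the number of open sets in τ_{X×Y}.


Basis B = {∅ × ∅, {γ} × {64}, {γ} × {65}, {γ} × {66}, {δ} × {64}, {δ} × {65}, {δ} × {66}, {β, δ} × {64}, {β, δ} × {65}, {β, δ} × {66}, {γ} × {64, 65}, {γ} × {64, 66}, {γ, δ} × {64}, {γ} × {65, 66}, {γ, δ} × {65}, {γ, δ} × {66}, {δ} × {64, 65}, {δ} × {64, 66}, {δ} × {65, 66}, {β, γ, δ} × {64}, {β, γ, δ} × {65}, {β, γ, δ} × {66}, {γ} × {64, 65, 66}, {δ} × {64, 65, 66}, {β, δ} × {64, 65}, {β, δ} × {64, 66}, {β, δ} × {65, 66}, {γ, δ} × {64, 65}, {γ, δ} × {64, 66}, {γ, δ} × {65, 66}, {β, δ} × {64, 65, 66}, {β, γ, δ} × {64, 65}, {β, γ, δ} × {64, 66}, {β, γ, δ} × {65, 66}, {γ, δ} × {64, 65, 66}, {β, γ, δ} × {64, 65, 66}}; |τ_{X×Y}| = 216.

Enumerate products U × V with U ∈ τ_X, V ∈ τ_Y (deduplicated):
  ∅ × ∅ = {} (∅)
  {γ} × {64} = {(γ,64)}
  {γ} × {65} = {(γ,65)}
  {γ} × {66} = {(γ,66)}
  {δ} × {64} = {(δ,64)}
  {δ} × {65} = {(δ,65)}
  {δ} × {66} = {(δ,66)}
  {β, δ} × {64} = {(β,64), (δ,64)}
  {β, δ} × {65} = {(β,65), (δ,65)}
  {β, δ} × {66} = {(β,66), (δ,66)}
  {γ} × {64, 65} = {(γ,64), (γ,65)}
  {γ} × {64, 66} = {(γ,64), (γ,66)}
  {γ, δ} × {64} = {(γ,64), (δ,64)}
  {γ} × {65, 66} = {(γ,65), (γ,66)}
  {γ, δ} × {65} = {(γ,65), (δ,65)}
  {γ, δ} × {66} = {(γ,66), (δ,66)}
  {δ} × {64, 65} = {(δ,64), (δ,65)}
  {δ} × {64, 66} = {(δ,64), (δ,66)}
  {δ} × {65, 66} = {(δ,65), (δ,66)}
  {β, γ, δ} × {64} = {(β,64), (γ,64), (δ,64)}
  {β, γ, δ} × {65} = {(β,65), (γ,65), (δ,65)}
  {β, γ, δ} × {66} = {(β,66), (γ,66), (δ,66)}
  {γ} × {64, 65, 66} = {(γ,64), (γ,65), (γ,66)}
  {δ} × {64, 65, 66} = {(δ,64), (δ,65), (δ,66)}
  {β, δ} × {64, 65} = {(β,64), (β,65), (δ,64), (δ,65)}
  {β, δ} × {64, 66} = {(β,64), (β,66), (δ,64), (δ,66)}
  {β, δ} × {65, 66} = {(β,65), (β,66), (δ,65), (δ,66)}
  {γ, δ} × {64, 65} = {(γ,64), (γ,65), (δ,64), (δ,65)}
  {γ, δ} × {64, 66} = {(γ,64), (γ,66), (δ,64), (δ,66)}
  {γ, δ} × {65, 66} = {(γ,65), (γ,66), (δ,65), (δ,66)}
  {β, δ} × {64, 65, 66} = {(β,64), (β,65), (β,66), (δ,64), (δ,65), (δ,66)}
  {β, γ, δ} × {64, 65} = {(β,64), (β,65), (γ,64), (γ,65), (δ,64), (δ,65)}
  {β, γ, δ} × {64, 66} = {(β,64), (β,66), (γ,64), (γ,66), (δ,64), (δ,66)}
  {β, γ, δ} × {65, 66} = {(β,65), (β,66), (γ,65), (γ,66), (δ,65), (δ,66)}
  {γ, δ} × {64, 65, 66} = {(γ,64), (γ,65), (γ,66), (δ,64), (δ,65), (δ,66)}
  {β, γ, δ} × {64, 65, 66} = {(β,64), (β,65), (β,66), (γ,64), (γ,65), (γ,66), (δ,64), (δ,65), (δ,66)}
These 36 distinct sets form the basis B.
Close under arbitrary unions to get τ_{X×Y}; counting gives |τ_{X×Y}| = 216.


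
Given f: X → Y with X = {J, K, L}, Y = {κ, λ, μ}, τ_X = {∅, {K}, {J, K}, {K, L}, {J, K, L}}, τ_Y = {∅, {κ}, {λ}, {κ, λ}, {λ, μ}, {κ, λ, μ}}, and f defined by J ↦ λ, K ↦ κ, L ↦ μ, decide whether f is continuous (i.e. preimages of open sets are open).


f is NOT continuous.

Compute f^{-1}(U) for each U ∈ τ_Y:
  U = ∅: f^{-1}(U) = ∅ ∈ τ_X ✓.
  U = {κ}: f^{-1}(U) = {K} ∈ τ_X ✓.
  U = {λ}: f^{-1}(U) = {J} ∉ τ_X ✗.
  U = {κ, λ}: f^{-1}(U) = {J, K} ∈ τ_X ✓.
  U = {λ, μ}: f^{-1}(U) = {J, L} ∉ τ_X ✗.
  U = {κ, λ, μ}: f^{-1}(U) = {J, K, L} ∈ τ_X ✓.
Found U = {λ} with f^{-1}(U) = {J} not in τ_X. Therefore f is NOT continuous.


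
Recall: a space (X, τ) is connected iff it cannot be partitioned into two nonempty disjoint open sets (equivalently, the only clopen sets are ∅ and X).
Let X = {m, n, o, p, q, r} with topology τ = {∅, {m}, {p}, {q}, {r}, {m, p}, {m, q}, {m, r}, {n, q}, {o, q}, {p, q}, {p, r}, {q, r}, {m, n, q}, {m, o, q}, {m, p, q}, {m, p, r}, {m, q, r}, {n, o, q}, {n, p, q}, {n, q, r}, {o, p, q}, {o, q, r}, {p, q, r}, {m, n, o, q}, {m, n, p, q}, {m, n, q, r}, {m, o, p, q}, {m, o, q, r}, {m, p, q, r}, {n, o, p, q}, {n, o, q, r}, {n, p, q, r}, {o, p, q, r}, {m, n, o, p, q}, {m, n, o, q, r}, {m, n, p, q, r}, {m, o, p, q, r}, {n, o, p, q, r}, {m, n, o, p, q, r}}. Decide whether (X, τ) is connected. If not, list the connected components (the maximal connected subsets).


(X, τ) is disconnected; components = [{m}, {p}, {r}, {n, o, q}].

Find clopen sets (U ∈ τ with X ∖ U ∈ τ):
  U = ∅, X ∖ U = {m, n, o, p, q, r} — both open, so U is clopen.
  U = {m}, X ∖ U = {n, o, p, q, r} — both open, so U is clopen.
  U = {p}, X ∖ U = {m, n, o, q, r} — both open, so U is clopen.
  U = {r}, X ∖ U = {m, n, o, p, q} — both open, so U is clopen.
  U = {m, p}, X ∖ U = {n, o, q, r} — both open, so U is clopen.
  U = {m, r}, X ∖ U = {n, o, p, q} — both open, so U is clopen.
  U = {p, r}, X ∖ U = {m, n, o, q} — both open, so U is clopen.
  U = {m, p, r}, X ∖ U = {n, o, q} — both open, so U is clopen.
  U = {n, o, q}, X ∖ U = {m, p, r} — both open, so U is clopen.
  U = {m, n, o, q}, X ∖ U = {p, r} — both open, so U is clopen.
  U = {n, o, p, q}, X ∖ U = {m, r} — both open, so U is clopen.
  U = {n, o, q, r}, X ∖ U = {m, p} — both open, so U is clopen.
  U = {m, n, o, p, q}, X ∖ U = {r} — both open, so U is clopen.
  U = {m, n, o, q, r}, X ∖ U = {p} — both open, so U is clopen.
  U = {n, o, p, q, r}, X ∖ U = {m} — both open, so U is clopen.
  U = {m, n, o, p, q, r}, X ∖ U = ∅ — both open, so U is clopen.
Nontrivial clopen(s) exist: e.g. {m, p}. So (X, τ) is disconnected.
Compute connected components by grouping points that agree on all clopens:
  component: {m}
  component: {p}
  component: {r}
  component: {n, o, q}
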